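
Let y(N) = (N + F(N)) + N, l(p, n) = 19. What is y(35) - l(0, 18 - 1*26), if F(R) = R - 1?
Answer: 85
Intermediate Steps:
F(R) = -1 + R
y(N) = -1 + 3*N (y(N) = (N + (-1 + N)) + N = (-1 + 2*N) + N = -1 + 3*N)
y(35) - l(0, 18 - 1*26) = (-1 + 3*35) - 1*19 = (-1 + 105) - 19 = 104 - 19 = 85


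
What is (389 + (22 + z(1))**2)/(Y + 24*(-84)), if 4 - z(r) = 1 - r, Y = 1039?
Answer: -1065/977 ≈ -1.0901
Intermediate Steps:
z(r) = 3 + r (z(r) = 4 - (1 - r) = 4 + (-1 + r) = 3 + r)
(389 + (22 + z(1))**2)/(Y + 24*(-84)) = (389 + (22 + (3 + 1))**2)/(1039 + 24*(-84)) = (389 + (22 + 4)**2)/(1039 - 2016) = (389 + 26**2)/(-977) = (389 + 676)*(-1/977) = 1065*(-1/977) = -1065/977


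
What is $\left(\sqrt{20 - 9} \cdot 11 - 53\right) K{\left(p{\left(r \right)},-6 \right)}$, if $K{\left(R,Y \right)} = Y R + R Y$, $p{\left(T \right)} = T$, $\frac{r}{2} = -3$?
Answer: $-3816 + 792 \sqrt{11} \approx -1189.2$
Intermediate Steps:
$r = -6$ ($r = 2 \left(-3\right) = -6$)
$K{\left(R,Y \right)} = 2 R Y$ ($K{\left(R,Y \right)} = R Y + R Y = 2 R Y$)
$\left(\sqrt{20 - 9} \cdot 11 - 53\right) K{\left(p{\left(r \right)},-6 \right)} = \left(\sqrt{20 - 9} \cdot 11 - 53\right) 2 \left(-6\right) \left(-6\right) = \left(\sqrt{11} \cdot 11 - 53\right) 72 = \left(11 \sqrt{11} - 53\right) 72 = \left(-53 + 11 \sqrt{11}\right) 72 = -3816 + 792 \sqrt{11}$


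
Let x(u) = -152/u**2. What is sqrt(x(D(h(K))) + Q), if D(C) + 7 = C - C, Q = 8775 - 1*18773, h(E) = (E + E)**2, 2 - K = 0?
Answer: I*sqrt(490054)/7 ≈ 100.01*I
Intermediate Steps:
K = 2 (K = 2 - 1*0 = 2 + 0 = 2)
h(E) = 4*E**2 (h(E) = (2*E)**2 = 4*E**2)
Q = -9998 (Q = 8775 - 18773 = -9998)
D(C) = -7 (D(C) = -7 + (C - C) = -7 + 0 = -7)
x(u) = -152/u**2
sqrt(x(D(h(K))) + Q) = sqrt(-152/(-7)**2 - 9998) = sqrt(-152*1/49 - 9998) = sqrt(-152/49 - 9998) = sqrt(-490054/49) = I*sqrt(490054)/7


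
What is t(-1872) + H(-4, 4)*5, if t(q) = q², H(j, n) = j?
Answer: 3504364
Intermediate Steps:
t(-1872) + H(-4, 4)*5 = (-1872)² - 4*5 = 3504384 - 20 = 3504364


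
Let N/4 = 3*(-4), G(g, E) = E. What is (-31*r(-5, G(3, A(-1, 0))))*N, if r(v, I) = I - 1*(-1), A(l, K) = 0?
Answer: 1488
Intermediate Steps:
N = -48 (N = 4*(3*(-4)) = 4*(-12) = -48)
r(v, I) = 1 + I (r(v, I) = I + 1 = 1 + I)
(-31*r(-5, G(3, A(-1, 0))))*N = -31*(1 + 0)*(-48) = -31*1*(-48) = -31*(-48) = 1488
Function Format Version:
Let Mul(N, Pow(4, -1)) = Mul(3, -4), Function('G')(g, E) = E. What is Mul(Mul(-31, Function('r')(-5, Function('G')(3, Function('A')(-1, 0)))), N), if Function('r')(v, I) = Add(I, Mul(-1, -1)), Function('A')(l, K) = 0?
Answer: 1488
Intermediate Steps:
N = -48 (N = Mul(4, Mul(3, -4)) = Mul(4, -12) = -48)
Function('r')(v, I) = Add(1, I) (Function('r')(v, I) = Add(I, 1) = Add(1, I))
Mul(Mul(-31, Function('r')(-5, Function('G')(3, Function('A')(-1, 0)))), N) = Mul(Mul(-31, Add(1, 0)), -48) = Mul(Mul(-31, 1), -48) = Mul(-31, -48) = 1488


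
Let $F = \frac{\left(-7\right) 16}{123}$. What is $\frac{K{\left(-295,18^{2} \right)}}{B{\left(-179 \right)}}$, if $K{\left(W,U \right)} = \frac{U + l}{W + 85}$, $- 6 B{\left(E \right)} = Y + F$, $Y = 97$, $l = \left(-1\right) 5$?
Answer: $\frac{39237}{413665} \approx 0.094852$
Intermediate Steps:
$l = -5$
$F = - \frac{112}{123}$ ($F = \left(-112\right) \frac{1}{123} = - \frac{112}{123} \approx -0.91057$)
$B{\left(E \right)} = - \frac{11819}{738}$ ($B{\left(E \right)} = - \frac{97 - \frac{112}{123}}{6} = \left(- \frac{1}{6}\right) \frac{11819}{123} = - \frac{11819}{738}$)
$K{\left(W,U \right)} = \frac{-5 + U}{85 + W}$ ($K{\left(W,U \right)} = \frac{U - 5}{W + 85} = \frac{-5 + U}{85 + W}$)
$\frac{K{\left(-295,18^{2} \right)}}{B{\left(-179 \right)}} = \frac{\frac{1}{85 - 295} \left(-5 + 18^{2}\right)}{- \frac{11819}{738}} = \frac{-5 + 324}{-210} \left(- \frac{738}{11819}\right) = \left(- \frac{1}{210}\right) 319 \left(- \frac{738}{11819}\right) = \left(- \frac{319}{210}\right) \left(- \frac{738}{11819}\right) = \frac{39237}{413665}$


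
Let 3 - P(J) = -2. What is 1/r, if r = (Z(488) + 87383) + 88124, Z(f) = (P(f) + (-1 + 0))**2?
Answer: 1/175523 ≈ 5.6973e-6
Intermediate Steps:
P(J) = 5 (P(J) = 3 - 1*(-2) = 3 + 2 = 5)
Z(f) = 16 (Z(f) = (5 + (-1 + 0))**2 = (5 - 1)**2 = 4**2 = 16)
r = 175523 (r = (16 + 87383) + 88124 = 87399 + 88124 = 175523)
1/r = 1/175523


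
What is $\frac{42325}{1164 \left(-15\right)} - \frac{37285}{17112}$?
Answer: $- \frac{22921025}{4979592} \approx -4.603$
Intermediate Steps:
$\frac{42325}{1164 \left(-15\right)} - \frac{37285}{17112} = \frac{42325}{-17460} - \frac{37285}{17112} = 42325 \left(- \frac{1}{17460}\right) - \frac{37285}{17112} = - \frac{8465}{3492} - \frac{37285}{17112} = - \frac{22921025}{4979592}$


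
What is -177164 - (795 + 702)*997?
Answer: -1669673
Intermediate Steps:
-177164 - (795 + 702)*997 = -177164 - 1497*997 = -177164 - 1*1492509 = -177164 - 1492509 = -1669673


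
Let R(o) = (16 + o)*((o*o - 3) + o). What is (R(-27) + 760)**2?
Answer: 48011041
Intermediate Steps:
R(o) = (16 + o)*(-3 + o + o**2) (R(o) = (16 + o)*((o**2 - 3) + o) = (16 + o)*((-3 + o**2) + o) = (16 + o)*(-3 + o + o**2))
(R(-27) + 760)**2 = ((-48 + (-27)**3 + 13*(-27) + 17*(-27)**2) + 760)**2 = ((-48 - 19683 - 351 + 17*729) + 760)**2 = ((-48 - 19683 - 351 + 12393) + 760)**2 = (-7689 + 760)**2 = (-6929)**2 = 48011041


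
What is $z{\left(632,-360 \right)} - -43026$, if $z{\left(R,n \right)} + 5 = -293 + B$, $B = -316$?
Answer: $42412$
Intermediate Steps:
$z{\left(R,n \right)} = -614$ ($z{\left(R,n \right)} = -5 - 609 = -614$)
$z{\left(632,-360 \right)} - -43026 = -614 - -43026 = -614 + 43026 = 42412$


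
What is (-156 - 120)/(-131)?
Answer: 276/131 ≈ 2.1069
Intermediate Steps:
(-156 - 120)/(-131) = -1/131*(-276) = 276/131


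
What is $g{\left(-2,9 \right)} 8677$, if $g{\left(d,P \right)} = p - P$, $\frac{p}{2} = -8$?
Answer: $-216925$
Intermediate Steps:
$p = -16$ ($p = 2 \left(-8\right) = -16$)
$g{\left(d,P \right)} = -16 - P$
$g{\left(-2,9 \right)} 8677 = \left(-16 - 9\right) 8677 = \left(-25\right) 8677 = -216925$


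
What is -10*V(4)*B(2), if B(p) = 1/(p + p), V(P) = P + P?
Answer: -20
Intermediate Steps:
V(P) = 2*P
B(p) = 1/(2*p)
-10*V(4)*B(2) = -10*(2*4)*(½)/2 = -10*8*(½)*(½) = -80/4 = -1*20 = -20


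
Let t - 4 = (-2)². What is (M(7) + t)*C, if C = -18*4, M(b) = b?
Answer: -1080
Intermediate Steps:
C = -72
t = 8 (t = 4 + (-2)² = 4 + 4 = 8)
(M(7) + t)*C = (7 + 8)*(-72) = 15*(-72) = -1080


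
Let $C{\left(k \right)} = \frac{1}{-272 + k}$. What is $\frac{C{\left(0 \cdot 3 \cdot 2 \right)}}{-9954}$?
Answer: $\frac{1}{2707488} \approx 3.6935 \cdot 10^{-7}$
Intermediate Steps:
$\frac{C{\left(0 \cdot 3 \cdot 2 \right)}}{-9954} = \frac{1}{\left(-272 + 0 \cdot 3 \cdot 2\right) \left(-9954\right)} = \frac{1}{-272 + 0 \cdot 2} \left(- \frac{1}{9954}\right) = \frac{1}{-272 + 0} \left(- \frac{1}{9954}\right) = \frac{1}{-272} \left(- \frac{1}{9954}\right) = \left(- \frac{1}{272}\right) \left(- \frac{1}{9954}\right) = \frac{1}{2707488}$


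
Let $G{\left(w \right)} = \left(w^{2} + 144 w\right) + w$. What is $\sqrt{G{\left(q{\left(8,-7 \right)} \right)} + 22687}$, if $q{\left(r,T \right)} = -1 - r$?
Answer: $13 \sqrt{127} \approx 146.5$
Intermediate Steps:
$G{\left(w \right)} = w^{2} + 145 w$
$\sqrt{G{\left(q{\left(8,-7 \right)} \right)} + 22687} = \sqrt{\left(-1 - 8\right) \left(145 - 9\right) + 22687} = \sqrt{- 9 \left(145 - 9\right) + 22687} = \sqrt{\left(-9\right) 136 + 22687} = \sqrt{-1224 + 22687} = \sqrt{21463} = 13 \sqrt{127}$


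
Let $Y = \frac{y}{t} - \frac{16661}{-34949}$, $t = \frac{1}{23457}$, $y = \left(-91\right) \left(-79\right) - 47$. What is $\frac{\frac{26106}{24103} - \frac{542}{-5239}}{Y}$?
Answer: $\frac{5236519108840}{739344025704418460339} \approx 7.0827 \cdot 10^{-9}$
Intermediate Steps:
$y = 7142$ ($y = 7189 - 47 = 7142$)
$t = \frac{1}{23457} \approx 4.2631 \cdot 10^{-5}$
$Y = \frac{5855002282067}{34949}$ ($Y = 7142 \frac{1}{\frac{1}{23457}} - \frac{16661}{-34949} = 7142 \cdot 23457 - - \frac{16661}{34949} = 167529894 + \frac{16661}{34949} = \frac{5855002282067}{34949} \approx 1.6753 \cdot 10^{8}$)
$\frac{\frac{26106}{24103} - \frac{542}{-5239}}{Y} = \frac{\frac{26106}{24103} - \frac{542}{-5239}}{\frac{5855002282067}{34949}} = \left(26106 \cdot \frac{1}{24103} - - \frac{542}{5239}\right) \frac{34949}{5855002282067} = \left(\frac{26106}{24103} + \frac{542}{5239}\right) \frac{34949}{5855002282067} = \frac{149833160}{126275617} \cdot \frac{34949}{5855002282067} = \frac{5236519108840}{739344025704418460339}$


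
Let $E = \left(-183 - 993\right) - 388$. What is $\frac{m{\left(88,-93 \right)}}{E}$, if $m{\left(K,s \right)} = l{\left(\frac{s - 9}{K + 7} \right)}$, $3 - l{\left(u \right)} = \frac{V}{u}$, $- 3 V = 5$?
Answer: $- \frac{443}{478584} \approx -0.00092565$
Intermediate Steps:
$E = -1564$ ($E = -1176 - 388 = -1564$)
$V = - \frac{5}{3}$ ($V = \left(- \frac{1}{3}\right) 5 = - \frac{5}{3} \approx -1.6667$)
$l{\left(u \right)} = 3 + \frac{5}{3 u}$ ($l{\left(u \right)} = 3 - - \frac{5}{3 u} = 3 + \frac{5}{3 u}$)
$m{\left(K,s \right)} = 3 + \frac{5 \left(7 + K\right)}{3 \left(-9 + s\right)}$ ($m{\left(K,s \right)} = 3 + \frac{5}{3 \frac{s - 9}{K + 7}} = 3 + \frac{5}{3 \frac{-9 + s}{7 + K}} = 3 + \frac{5 \frac{7 + K}{-9 + s}}{3} = 3 + \frac{5 \left(7 + K\right)}{3 \left(-9 + s\right)}$)
$\frac{m{\left(88,-93 \right)}}{E} = \frac{\frac{1}{3} \frac{1}{-9 - 93} \left(-46 + 5 \cdot 88 + 9 \left(-93\right)\right)}{-1564} = \frac{-46 + 440 - 837}{3 \left(-102\right)} \left(- \frac{1}{1564}\right) = \frac{1}{3} \left(- \frac{1}{102}\right) \left(-443\right) \left(- \frac{1}{1564}\right) = \frac{443}{306} \left(- \frac{1}{1564}\right) = - \frac{443}{478584}$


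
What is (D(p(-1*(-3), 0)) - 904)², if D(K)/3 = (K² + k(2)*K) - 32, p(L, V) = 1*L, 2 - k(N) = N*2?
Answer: 982081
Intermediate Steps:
k(N) = 2 - 2*N (k(N) = 2 - N*2 = 2 - 2*N)
p(L, V) = L
D(K) = -96 - 6*K + 3*K² (D(K) = 3*((K² + (2 - 2*2)*K) - 32) = 3*((K² + (2 - 4)*K) - 32) = 3*((K² - 2*K) - 32) = 3*(-32 + K² - 2*K) = -96 - 6*K + 3*K²)
(D(p(-1*(-3), 0)) - 904)² = ((-96 - (-6)*(-3) + 3*(-1*(-3))²) - 904)² = ((-96 - 6*3 + 3*3²) - 904)² = ((-96 - 18 + 3*9) - 904)² = ((-96 - 18 + 27) - 904)² = (-87 - 904)² = (-991)² = 982081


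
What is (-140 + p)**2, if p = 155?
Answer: 225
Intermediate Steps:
(-140 + p)**2 = (-140 + 155)**2 = 15**2 = 225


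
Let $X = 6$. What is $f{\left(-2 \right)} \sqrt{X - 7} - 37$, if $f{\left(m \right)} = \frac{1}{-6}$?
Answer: $-37 - \frac{i}{6} \approx -37.0 - 0.16667 i$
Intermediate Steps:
$f{\left(m \right)} = - \frac{1}{6}$
$f{\left(-2 \right)} \sqrt{X - 7} - 37 = - \frac{\sqrt{6 - 7}}{6} - 37 = - \frac{\sqrt{-1}}{6} - 37 = - \frac{i}{6} - 37 = -37 - \frac{i}{6}$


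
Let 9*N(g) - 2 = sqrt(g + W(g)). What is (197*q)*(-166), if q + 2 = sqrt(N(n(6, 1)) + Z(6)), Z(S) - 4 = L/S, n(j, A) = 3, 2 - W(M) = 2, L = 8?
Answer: 65404 - 32702*sqrt(50 + sqrt(3))/3 ≈ -12999.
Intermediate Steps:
W(M) = 0 (W(M) = 2 - 1*2 = 2 - 2 = 0)
N(g) = 2/9 + sqrt(g)/9 (N(g) = 2/9 + sqrt(g + 0)/9 = 2/9 + sqrt(g)/9)
Z(S) = 4 + 8/S
q = -2 + sqrt(50/9 + sqrt(3)/9) (q = -2 + sqrt((2/9 + sqrt(3)/9) + (4 + 8/6)) = -2 + sqrt((2/9 + sqrt(3)/9) + (4 + 8*(1/6))) = -2 + sqrt((2/9 + sqrt(3)/9) + (4 + 4/3)) = -2 + sqrt((2/9 + sqrt(3)/9) + 16/3) = -2 + sqrt(50/9 + sqrt(3)/9) ≈ 0.39750)
(197*q)*(-166) = (197*(-2 + sqrt(50 + sqrt(3))/3))*(-166) = (-394 + 197*sqrt(50 + sqrt(3))/3)*(-166) = 65404 - 32702*sqrt(50 + sqrt(3))/3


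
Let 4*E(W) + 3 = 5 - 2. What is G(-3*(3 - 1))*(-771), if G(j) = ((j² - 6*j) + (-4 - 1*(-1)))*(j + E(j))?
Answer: 319194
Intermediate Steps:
E(W) = 0 (E(W) = -¾ + (5 - 2)/4 = -¾ + (¼)*3 = -¾ + ¾ = 0)
G(j) = j*(-3 + j² - 6*j) (G(j) = ((j² - 6*j) + (-4 - 1*(-1)))*(j + 0) = ((j² - 6*j) + (-4 + 1))*j = ((j² - 6*j) - 3)*j = (-3 + j² - 6*j)*j = j*(-3 + j² - 6*j))
G(-3*(3 - 1))*(-771) = ((-3*(3 - 1))*(-3 + (-3*(3 - 1))² - (-18)*(3 - 1)))*(-771) = ((-3*2)*(-3 + (-3*2)² - (-18)*2))*(-771) = -6*(-3 + (-6)² - 6*(-6))*(-771) = -6*(-3 + 36 + 36)*(-771) = -6*69*(-771) = -414*(-771) = 319194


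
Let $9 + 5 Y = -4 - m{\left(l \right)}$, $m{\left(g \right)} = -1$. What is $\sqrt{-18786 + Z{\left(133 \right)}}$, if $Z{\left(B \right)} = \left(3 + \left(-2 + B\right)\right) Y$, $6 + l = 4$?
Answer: $\frac{i \sqrt{477690}}{5} \approx 138.23 i$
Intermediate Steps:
$l = -2$ ($l = -6 + 4 = -2$)
$Y = - \frac{12}{5}$ ($Y = - \frac{9}{5} + \frac{-4 - -1}{5} = - \frac{9}{5} + \frac{-4 + 1}{5} = - \frac{9}{5} + \frac{1}{5} \left(-3\right) = - \frac{9}{5} - \frac{3}{5} = - \frac{12}{5} \approx -2.4$)
$Z{\left(B \right)} = - \frac{12}{5} - \frac{12 B}{5}$ ($Z{\left(B \right)} = \left(3 + \left(-2 + B\right)\right) \left(- \frac{12}{5}\right) = \left(1 + B\right) \left(- \frac{12}{5}\right) = - \frac{12}{5} - \frac{12 B}{5}$)
$\sqrt{-18786 + Z{\left(133 \right)}} = \sqrt{-18786 - \frac{1608}{5}} = \sqrt{- \frac{95538}{5}} = \frac{i \sqrt{477690}}{5}$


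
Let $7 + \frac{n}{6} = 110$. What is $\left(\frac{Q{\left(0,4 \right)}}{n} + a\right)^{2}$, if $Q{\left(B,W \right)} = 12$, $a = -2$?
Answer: $\frac{41616}{10609} \approx 3.9227$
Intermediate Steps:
$n = 618$ ($n = -42 + 6 \cdot 110 = -42 + 660 = 618$)
$\left(\frac{Q{\left(0,4 \right)}}{n} + a\right)^{2} = \left(\frac{12}{618} - 2\right)^{2} = \left(12 \cdot \frac{1}{618} - 2\right)^{2} = \left(\frac{2}{103} - 2\right)^{2} = \left(- \frac{204}{103}\right)^{2} = \frac{41616}{10609}$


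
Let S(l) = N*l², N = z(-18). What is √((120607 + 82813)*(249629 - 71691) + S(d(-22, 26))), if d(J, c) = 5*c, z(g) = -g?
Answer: 8*√565569565 ≈ 1.9025e+5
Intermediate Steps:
N = 18 (N = -1*(-18) = 18)
S(l) = 18*l²
√((120607 + 82813)*(249629 - 71691) + S(d(-22, 26))) = √((120607 + 82813)*(249629 - 71691) + 18*(5*26)²) = √(203420*177938 + 18*130²) = √(36196147960 + 18*16900) = √(36196147960 + 304200) = √36196452160 = 8*√565569565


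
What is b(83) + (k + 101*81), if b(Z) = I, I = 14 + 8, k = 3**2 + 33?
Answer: 8245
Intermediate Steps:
k = 42 (k = 9 + 33 = 42)
I = 22
b(Z) = 22
b(83) + (k + 101*81) = 22 + (42 + 101*81) = 22 + (42 + 8181) = 22 + 8223 = 8245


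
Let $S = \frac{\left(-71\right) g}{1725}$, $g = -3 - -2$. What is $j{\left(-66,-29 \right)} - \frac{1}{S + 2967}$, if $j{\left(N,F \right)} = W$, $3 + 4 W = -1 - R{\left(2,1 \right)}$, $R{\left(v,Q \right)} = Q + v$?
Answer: $- \frac{17916961}{10236292} \approx -1.7503$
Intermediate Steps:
$g = -1$ ($g = -3 + 2 = -1$)
$S = \frac{71}{1725}$ ($S = \frac{\left(-71\right) \left(-1\right)}{1725} = 71 \cdot \frac{1}{1725} = \frac{71}{1725} \approx 0.041159$)
$W = - \frac{7}{4}$ ($W = - \frac{3}{4} + \frac{-1 - \left(1 + 2\right)}{4} = - \frac{3}{4} + \frac{-1 - 3}{4} = - \frac{3}{4} + \frac{1}{4} \left(-4\right) = - \frac{3}{4} - 1 = - \frac{7}{4} \approx -1.75$)
$j{\left(N,F \right)} = - \frac{7}{4}$
$j{\left(-66,-29 \right)} - \frac{1}{S + 2967} = - \frac{7}{4} - \frac{1}{\frac{71}{1725} + 2967} = - \frac{7}{4} - \frac{1}{\frac{5118146}{1725}} = - \frac{7}{4} - \frac{1725}{5118146} = - \frac{17916961}{10236292}$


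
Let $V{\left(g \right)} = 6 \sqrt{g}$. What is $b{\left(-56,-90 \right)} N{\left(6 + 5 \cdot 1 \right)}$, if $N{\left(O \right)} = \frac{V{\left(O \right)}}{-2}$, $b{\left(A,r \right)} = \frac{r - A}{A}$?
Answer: $- \frac{51 \sqrt{11}}{28} \approx -6.041$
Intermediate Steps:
$b{\left(A,r \right)} = \frac{r - A}{A}$
$N{\left(O \right)} = - 3 \sqrt{O}$ ($N{\left(O \right)} = \frac{6 \sqrt{O}}{-2} = 6 \sqrt{O} \left(- \frac{1}{2}\right) = - 3 \sqrt{O}$)
$b{\left(-56,-90 \right)} N{\left(6 + 5 \cdot 1 \right)} = \frac{-90 - -56}{-56} \left(- 3 \sqrt{6 + 5 \cdot 1}\right) = - \frac{-90 + 56}{56} \left(- 3 \sqrt{6 + 5}\right) = \left(- \frac{1}{56}\right) \left(-34\right) \left(- 3 \sqrt{11}\right) = \frac{17 \left(- 3 \sqrt{11}\right)}{28} = - \frac{51 \sqrt{11}}{28}$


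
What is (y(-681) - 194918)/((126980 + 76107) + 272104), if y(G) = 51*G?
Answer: -229649/475191 ≈ -0.48328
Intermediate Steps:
(y(-681) - 194918)/((126980 + 76107) + 272104) = (51*(-681) - 194918)/((126980 + 76107) + 272104) = (-34731 - 194918)/(203087 + 272104) = -229649/475191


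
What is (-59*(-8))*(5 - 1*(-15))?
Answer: 9440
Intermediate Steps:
(-59*(-8))*(5 - 1*(-15)) = 472*(5 + 15) = 472*20 = 9440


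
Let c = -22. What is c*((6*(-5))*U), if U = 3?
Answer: 1980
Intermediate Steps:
c*((6*(-5))*U) = -22*6*(-5)*3 = -(-660)*3 = -22*(-90) = 1980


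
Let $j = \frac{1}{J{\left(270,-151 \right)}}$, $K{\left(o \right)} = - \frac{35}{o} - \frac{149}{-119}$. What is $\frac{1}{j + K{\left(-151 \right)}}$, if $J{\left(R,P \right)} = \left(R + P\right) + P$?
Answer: $\frac{575008}{835279} \approx 0.6884$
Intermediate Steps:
$J{\left(R,P \right)} = R + 2 P$ ($J{\left(R,P \right)} = \left(P + R\right) + P = R + 2 P$)
$K{\left(o \right)} = \frac{149}{119} - \frac{35}{o}$ ($K{\left(o \right)} = - \frac{35}{o} - - \frac{149}{119} = - \frac{35}{o} + \frac{149}{119} = \frac{149}{119} - \frac{35}{o}$)
$j = - \frac{1}{32}$ ($j = \frac{1}{270 + 2 \left(-151\right)} = \frac{1}{270 - 302} = \frac{1}{-32} = - \frac{1}{32} \approx -0.03125$)
$\frac{1}{j + K{\left(-151 \right)}} = \frac{1}{- \frac{1}{32} + \left(\frac{149}{119} - \frac{35}{-151}\right)} = \frac{1}{- \frac{1}{32} + \left(\frac{149}{119} - - \frac{35}{151}\right)} = \frac{1}{- \frac{1}{32} + \left(\frac{149}{119} + \frac{35}{151}\right)} = \frac{1}{- \frac{1}{32} + \frac{26664}{17969}} = \frac{1}{\frac{835279}{575008}} = \frac{575008}{835279}$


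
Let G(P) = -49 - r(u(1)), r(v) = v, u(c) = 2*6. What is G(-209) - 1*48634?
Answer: -48695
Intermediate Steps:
u(c) = 12
G(P) = -61 (G(P) = -49 - 1*12 = -49 - 12 = -61)
G(-209) - 1*48634 = -61 - 1*48634 = -61 - 48634 = -48695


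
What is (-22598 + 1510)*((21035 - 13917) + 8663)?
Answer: -332789728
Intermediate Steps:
(-22598 + 1510)*((21035 - 13917) + 8663) = -21088*(7118 + 8663) = -21088*15781 = -332789728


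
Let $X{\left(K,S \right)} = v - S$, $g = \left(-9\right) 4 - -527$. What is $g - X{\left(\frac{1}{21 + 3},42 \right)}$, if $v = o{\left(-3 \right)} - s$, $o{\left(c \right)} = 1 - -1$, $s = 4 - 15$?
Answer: $520$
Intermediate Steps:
$s = -11$ ($s = 4 - 15 = -11$)
$o{\left(c \right)} = 2$ ($o{\left(c \right)} = 1 + 1 = 2$)
$v = 13$ ($v = 2 - -11 = 2 + 11 = 13$)
$g = 491$ ($g = -36 + 527 = 491$)
$X{\left(K,S \right)} = 13 - S$
$g - X{\left(\frac{1}{21 + 3},42 \right)} = 491 - \left(13 - 42\right) = 491 - -29 = 491 + 29 = 520$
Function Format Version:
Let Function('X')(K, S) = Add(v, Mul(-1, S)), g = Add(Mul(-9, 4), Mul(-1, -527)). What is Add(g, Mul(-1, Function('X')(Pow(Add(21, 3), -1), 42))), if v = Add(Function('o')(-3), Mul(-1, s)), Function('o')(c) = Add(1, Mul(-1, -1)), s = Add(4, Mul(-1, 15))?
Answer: 520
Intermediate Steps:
s = -11 (s = Add(4, -15) = -11)
Function('o')(c) = 2 (Function('o')(c) = Add(1, 1) = 2)
v = 13 (v = Add(2, Mul(-1, -11)) = Add(2, 11) = 13)
g = 491 (g = Add(-36, 527) = 491)
Function('X')(K, S) = Add(13, Mul(-1, S))
Add(g, Mul(-1, Function('X')(Pow(Add(21, 3), -1), 42))) = Add(491, Mul(-1, Add(13, Mul(-1, 42)))) = Add(491, Mul(-1, Add(13, -42))) = Add(491, Mul(-1, -29)) = Add(491, 29) = 520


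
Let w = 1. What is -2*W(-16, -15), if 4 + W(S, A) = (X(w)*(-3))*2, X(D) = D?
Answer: 20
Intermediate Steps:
W(S, A) = -10 (W(S, A) = -4 + (1*(-3))*2 = -4 - 3*2 = -4 - 6 = -10)
-2*W(-16, -15) = -2*(-10) = 20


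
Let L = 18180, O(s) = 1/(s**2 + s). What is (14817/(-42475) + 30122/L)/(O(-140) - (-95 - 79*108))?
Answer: 196557459994/1296372778298055 ≈ 0.00015162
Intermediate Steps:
O(s) = 1/(s + s**2)
(14817/(-42475) + 30122/L)/(O(-140) - (-95 - 79*108)) = (14817/(-42475) + 30122/18180)/(1/((-140)*(1 - 140)) - (-95 - 79*108)) = (14817*(-1/42475) + 30122*(1/18180))/(-1/140/(-139) - (-95 - 8532)) = (-14817/42475 + 15061/9090)/(-1/140*(-1/139) - 1*(-8627)) = 101005889/(77219550*(1/19460 + 8627)) = 101005889/(77219550*(167881421/19460)) = (101005889/77219550)*(19460/167881421) = 196557459994/1296372778298055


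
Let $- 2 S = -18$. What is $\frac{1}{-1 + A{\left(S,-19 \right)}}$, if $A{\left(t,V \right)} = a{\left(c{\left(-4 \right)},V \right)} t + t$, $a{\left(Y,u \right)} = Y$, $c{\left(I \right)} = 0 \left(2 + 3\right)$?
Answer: $\frac{1}{8} \approx 0.125$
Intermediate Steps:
$S = 9$ ($S = \left(- \frac{1}{2}\right) \left(-18\right) = 9$)
$c{\left(I \right)} = 0$ ($c{\left(I \right)} = 0 \cdot 5 = 0$)
$A{\left(t,V \right)} = t$ ($A{\left(t,V \right)} = 0 t + t = 0 + t = t$)
$\frac{1}{-1 + A{\left(S,-19 \right)}} = \frac{1}{-1 + 9} = \frac{1}{8}$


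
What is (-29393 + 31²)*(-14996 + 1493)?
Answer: 383917296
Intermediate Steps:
(-29393 + 31²)*(-14996 + 1493) = (-29393 + 961)*(-13503) = -28432*(-13503) = 383917296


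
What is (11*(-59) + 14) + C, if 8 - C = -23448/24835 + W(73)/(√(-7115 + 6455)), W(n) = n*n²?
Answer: -15548097/24835 + 389017*I*√165/330 ≈ -626.06 + 15142.0*I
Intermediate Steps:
W(n) = n³
C = 222128/24835 + 389017*I*√165/330 (C = 8 - (-23448/24835 + 73³/(√(-7115 + 6455))) = 8 - (-23448*1/24835 + 389017/(√(-660))) = 8 - (-23448/24835 + 389017/((2*I*√165))) = 8 - (-23448/24835 + 389017*(-I*√165/330)) = 8 - (-23448/24835 - 389017*I*√165/330) = 8 + (23448/24835 + 389017*I*√165/330) = 222128/24835 + 389017*I*√165/330 ≈ 8.9442 + 15142.0*I)
(11*(-59) + 14) + C = (11*(-59) + 14) + (222128/24835 + 389017*I*√165/330) = (-649 + 14) + (222128/24835 + 389017*I*√165/330) = -635 + (222128/24835 + 389017*I*√165/330) = -15548097/24835 + 389017*I*√165/330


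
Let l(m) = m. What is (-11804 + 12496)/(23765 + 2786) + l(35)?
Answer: 929977/26551 ≈ 35.026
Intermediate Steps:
(-11804 + 12496)/(23765 + 2786) + l(35) = (-11804 + 12496)/(23765 + 2786) + 35 = 692/26551 + 35 = 929977/26551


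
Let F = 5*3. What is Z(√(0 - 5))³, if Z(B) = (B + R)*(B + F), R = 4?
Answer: -131450 + 138130*I*√5 ≈ -1.3145e+5 + 3.0887e+5*I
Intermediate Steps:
F = 15
Z(B) = (4 + B)*(15 + B) (Z(B) = (B + 4)*(B + 15) = (4 + B)*(15 + B))
Z(√(0 - 5))³ = (60 + (√(0 - 5))² + 19*√(0 - 5))³ = (60 + (√(-5))² + 19*√(-5))³ = (60 + (I*√5)² + 19*(I*√5))³ = (60 - 5 + 19*I*√5)³ = (55 + 19*I*√5)³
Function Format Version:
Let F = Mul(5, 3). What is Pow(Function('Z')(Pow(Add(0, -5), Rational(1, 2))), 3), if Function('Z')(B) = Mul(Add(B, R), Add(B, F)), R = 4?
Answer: Add(-131450, Mul(138130, I, Pow(5, Rational(1, 2)))) ≈ Add(-1.3145e+5, Mul(3.0887e+5, I))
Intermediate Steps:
F = 15
Function('Z')(B) = Mul(Add(4, B), Add(15, B)) (Function('Z')(B) = Mul(Add(B, 4), Add(B, 15)) = Mul(Add(4, B), Add(15, B)))
Pow(Function('Z')(Pow(Add(0, -5), Rational(1, 2))), 3) = Pow(Add(60, Pow(Pow(Add(0, -5), Rational(1, 2)), 2), Mul(19, Pow(Add(0, -5), Rational(1, 2)))), 3) = Pow(Add(60, Pow(Pow(-5, Rational(1, 2)), 2), Mul(19, Pow(-5, Rational(1, 2)))), 3) = Pow(Add(60, Pow(Mul(I, Pow(5, Rational(1, 2))), 2), Mul(19, Mul(I, Pow(5, Rational(1, 2))))), 3) = Pow(Add(60, -5, Mul(19, I, Pow(5, Rational(1, 2)))), 3) = Pow(Add(55, Mul(19, I, Pow(5, Rational(1, 2)))), 3)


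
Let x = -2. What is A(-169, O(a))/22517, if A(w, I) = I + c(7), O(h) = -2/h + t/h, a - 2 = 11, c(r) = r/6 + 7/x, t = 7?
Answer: -76/878163 ≈ -8.6544e-5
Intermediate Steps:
c(r) = -7/2 + r/6 (c(r) = r/6 + 7/(-2) = r*(⅙) + 7*(-½) = r/6 - 7/2 = -7/2 + r/6)
a = 13 (a = 2 + 11 = 13)
O(h) = 5/h (O(h) = -2/h + 7/h = 5/h)
A(w, I) = -7/3 + I (A(w, I) = I + (-7/2 + (⅙)*7) = I + (-7/2 + 7/6) = I - 7/3 = -7/3 + I)
A(-169, O(a))/22517 = (-7/3 + 5/13)/22517 = (-7/3 + 5*(1/13))*(1/22517) = (-7/3 + 5/13)*(1/22517) = -76/39*1/22517 = -76/878163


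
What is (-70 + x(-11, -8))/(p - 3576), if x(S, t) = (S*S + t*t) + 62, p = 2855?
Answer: -177/721 ≈ -0.24549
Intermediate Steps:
x(S, t) = 62 + S² + t² (x(S, t) = (S² + t²) + 62 = 62 + S² + t²)
(-70 + x(-11, -8))/(p - 3576) = (-70 + (62 + (-11)² + (-8)²))/(2855 - 3576) = (-70 + (62 + 121 + 64))/(-721) = (-70 + 247)*(-1/721) = 177*(-1/721) = -177/721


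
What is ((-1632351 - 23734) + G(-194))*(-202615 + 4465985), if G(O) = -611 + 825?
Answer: -7059590745270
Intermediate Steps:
G(O) = 214
((-1632351 - 23734) + G(-194))*(-202615 + 4465985) = ((-1632351 - 23734) + 214)*(-202615 + 4465985) = (-1656085 + 214)*4263370 = -1655871*4263370 = -7059590745270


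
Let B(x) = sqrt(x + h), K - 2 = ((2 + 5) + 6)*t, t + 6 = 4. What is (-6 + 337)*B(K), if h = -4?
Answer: 662*I*sqrt(7) ≈ 1751.5*I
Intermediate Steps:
t = -2 (t = -6 + 4 = -2)
K = -24 (K = 2 + ((2 + 5) + 6)*(-2) = 2 + (7 + 6)*(-2) = 2 + 13*(-2) = 2 - 26 = -24)
B(x) = sqrt(-4 + x) (B(x) = sqrt(x - 4) = sqrt(-4 + x))
(-6 + 337)*B(K) = (-6 + 337)*sqrt(-4 - 24) = 331*sqrt(-28) = 331*(2*I*sqrt(7)) = 662*I*sqrt(7)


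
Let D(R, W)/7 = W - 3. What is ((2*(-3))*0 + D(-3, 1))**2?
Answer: 196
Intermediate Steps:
D(R, W) = -21 + 7*W (D(R, W) = 7*(W - 3) = 7*(-3 + W) = -21 + 7*W)
((2*(-3))*0 + D(-3, 1))**2 = ((2*(-3))*0 + (-21 + 7*1))**2 = (-6*0 + (-21 + 7))**2 = (0 - 14)**2 = (-14)**2 = 196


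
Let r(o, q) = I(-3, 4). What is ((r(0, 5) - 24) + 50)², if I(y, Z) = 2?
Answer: 784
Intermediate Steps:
r(o, q) = 2
((r(0, 5) - 24) + 50)² = ((2 - 24) + 50)² = (-22 + 50)² = 28² = 784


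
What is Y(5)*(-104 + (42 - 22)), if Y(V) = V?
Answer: -420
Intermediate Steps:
Y(5)*(-104 + (42 - 22)) = 5*(-104 + (42 - 22)) = 5*(-104 + 20) = 5*(-84) = -420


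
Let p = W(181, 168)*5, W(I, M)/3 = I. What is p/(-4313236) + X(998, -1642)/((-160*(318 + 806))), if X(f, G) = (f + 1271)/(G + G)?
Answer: -398419374479/636843429399040 ≈ -0.00062562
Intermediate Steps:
W(I, M) = 3*I
X(f, G) = (1271 + f)/(2*G) (X(f, G) = (1271 + f)/((2*G)) = (1271 + f)*(1/(2*G)) = (1271 + f)/(2*G))
p = 2715 (p = (3*181)*5 = 543*5 = 2715)
p/(-4313236) + X(998, -1642)/((-160*(318 + 806))) = 2715/(-4313236) + ((1/2)*(1271 + 998)/(-1642))/((-160*(318 + 806))) = 2715*(-1/4313236) + ((1/2)*(-1/1642)*2269)/((-160*1124)) = -2715/4313236 - 2269/3284/(-179840) = -2715/4313236 - 2269/3284*(-1/179840) = -2715/4313236 + 2269/590594560 = -398419374479/636843429399040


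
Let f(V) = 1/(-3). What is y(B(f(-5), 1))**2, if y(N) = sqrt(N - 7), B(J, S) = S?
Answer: -6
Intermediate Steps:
f(V) = -1/3
y(N) = sqrt(-7 + N)
y(B(f(-5), 1))**2 = (sqrt(-7 + 1))**2 = (sqrt(-6))**2 = (I*sqrt(6))**2 = -6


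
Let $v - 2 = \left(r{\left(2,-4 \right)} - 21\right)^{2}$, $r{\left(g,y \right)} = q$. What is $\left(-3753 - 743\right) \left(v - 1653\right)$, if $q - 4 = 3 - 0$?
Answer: $6541680$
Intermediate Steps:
$q = 7$ ($q = 4 + \left(3 - 0\right) = 4 + \left(3 + 0\right) = 4 + 3 = 7$)
$r{\left(g,y \right)} = 7$
$v = 198$ ($v = 2 + \left(7 - 21\right)^{2} = 2 + \left(-14\right)^{2} = 2 + 196 = 198$)
$\left(-3753 - 743\right) \left(v - 1653\right) = \left(-3753 - 743\right) \left(198 - 1653\right) = - 4496 \left(198 - 1653\right) = \left(-4496\right) \left(-1455\right) = 6541680$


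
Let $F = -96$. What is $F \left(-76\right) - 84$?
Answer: $7212$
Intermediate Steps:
$F \left(-76\right) - 84 = \left(-96\right) \left(-76\right) - 84 = 7296 - 84 = 7212$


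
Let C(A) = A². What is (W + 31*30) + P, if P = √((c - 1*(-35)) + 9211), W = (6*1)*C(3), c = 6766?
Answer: 984 + 2*√4003 ≈ 1110.5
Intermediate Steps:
W = 54 (W = (6*1)*3² = 6*9 = 54)
P = 2*√4003 (P = √((6766 - 1*(-35)) + 9211) = √((6766 + 35) + 9211) = √(6801 + 9211) = √16012 = 2*√4003 ≈ 126.54)
(W + 31*30) + P = (54 + 31*30) + 2*√4003 = (54 + 930) + 2*√4003 = 984 + 2*√4003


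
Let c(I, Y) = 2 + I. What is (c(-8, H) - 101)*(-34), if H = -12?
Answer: 3638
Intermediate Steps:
(c(-8, H) - 101)*(-34) = ((2 - 8) - 101)*(-34) = (-6 - 101)*(-34) = -107*(-34) = 3638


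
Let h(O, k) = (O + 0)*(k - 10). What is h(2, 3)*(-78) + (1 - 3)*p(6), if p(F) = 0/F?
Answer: 1092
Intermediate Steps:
p(F) = 0
h(O, k) = O*(-10 + k)
h(2, 3)*(-78) + (1 - 3)*p(6) = (2*(-10 + 3))*(-78) + (1 - 3)*0 = (2*(-7))*(-78) - 2*0 = -14*(-78) + 0 = 1092 + 0 = 1092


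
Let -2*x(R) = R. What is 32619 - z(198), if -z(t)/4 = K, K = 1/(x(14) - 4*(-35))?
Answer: 4338331/133 ≈ 32619.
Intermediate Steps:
x(R) = -R/2
K = 1/133 (K = 1/(-½*14 - 4*(-35)) = 1/(-7 + 140) = 1/133 ≈ 0.0075188)
z(t) = -4/133 (z(t) = -4*1/133 = -4/133)
32619 - z(198) = 32619 - 1*(-4/133) = 32619 + 4/133 = 4338331/133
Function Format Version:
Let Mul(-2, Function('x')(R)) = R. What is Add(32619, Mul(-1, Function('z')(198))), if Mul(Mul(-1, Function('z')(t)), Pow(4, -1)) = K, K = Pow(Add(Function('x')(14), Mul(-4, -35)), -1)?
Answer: Rational(4338331, 133) ≈ 32619.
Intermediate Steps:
Function('x')(R) = Mul(Rational(-1, 2), R)
K = Rational(1, 133) (K = Pow(Add(Mul(Rational(-1, 2), 14), Mul(-4, -35)), -1) = Pow(Add(-7, 140), -1) = Pow(133, -1) = Rational(1, 133) ≈ 0.0075188)
Function('z')(t) = Rational(-4, 133) (Function('z')(t) = Mul(-4, Rational(1, 133)) = Rational(-4, 133))
Add(32619, Mul(-1, Function('z')(198))) = Add(32619, Mul(-1, Rational(-4, 133))) = Add(32619, Rational(4, 133)) = Rational(4338331, 133)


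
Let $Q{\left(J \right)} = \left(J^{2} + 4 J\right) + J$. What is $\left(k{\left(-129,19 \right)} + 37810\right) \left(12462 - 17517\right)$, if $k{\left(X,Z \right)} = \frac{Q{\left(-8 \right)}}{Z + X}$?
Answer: $- \frac{2102412918}{11} \approx -1.9113 \cdot 10^{8}$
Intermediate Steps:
$Q{\left(J \right)} = J^{2} + 5 J$
$k{\left(X,Z \right)} = \frac{24}{X + Z}$ ($k{\left(X,Z \right)} = \frac{\left(-8\right) \left(5 - 8\right)}{Z + X} = \frac{\left(-8\right) \left(-3\right)}{X + Z} = \frac{24}{X + Z}$)
$\left(k{\left(-129,19 \right)} + 37810\right) \left(12462 - 17517\right) = \left(\frac{24}{-129 + 19} + 37810\right) \left(12462 - 17517\right) = \left(\frac{24}{-110} + 37810\right) \left(-5055\right) = \left(24 \left(- \frac{1}{110}\right) + 37810\right) \left(-5055\right) = \left(- \frac{12}{55} + 37810\right) \left(-5055\right) = \frac{2079538}{55} \left(-5055\right) = - \frac{2102412918}{11}$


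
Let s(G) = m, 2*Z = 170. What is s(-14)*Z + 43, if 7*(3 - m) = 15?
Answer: 811/7 ≈ 115.86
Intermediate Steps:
Z = 85 (Z = (½)*170 = 85)
m = 6/7 (m = 3 - ⅐*15 = 3 - 15/7 = 6/7 ≈ 0.85714)
s(G) = 6/7
s(-14)*Z + 43 = (6/7)*85 + 43 = 510/7 + 43 = 811/7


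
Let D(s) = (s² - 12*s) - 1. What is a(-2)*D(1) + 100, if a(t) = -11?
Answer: 232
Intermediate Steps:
D(s) = -1 + s² - 12*s
a(-2)*D(1) + 100 = -11*(-1 + 1² - 12*1) + 100 = -11*(-1 + 1 - 12) + 100 = -11*(-12) + 100 = 132 + 100 = 232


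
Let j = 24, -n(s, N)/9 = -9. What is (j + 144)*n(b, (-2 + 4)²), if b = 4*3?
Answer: 13608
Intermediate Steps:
b = 12
n(s, N) = 81 (n(s, N) = -9*(-9) = 81)
(j + 144)*n(b, (-2 + 4)²) = (24 + 144)*81 = 168*81 = 13608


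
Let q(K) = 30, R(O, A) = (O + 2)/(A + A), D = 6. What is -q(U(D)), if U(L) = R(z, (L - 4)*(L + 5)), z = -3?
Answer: -30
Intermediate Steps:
R(O, A) = (2 + O)/(2*A) (R(O, A) = (2 + O)/((2*A)) = (2 + O)*(1/(2*A)) = (2 + O)/(2*A))
U(L) = -1/(2*(-4 + L)*(5 + L)) (U(L) = (2 - 3)/(2*(((L - 4)*(L + 5)))) = (½)*(-1)/((-4 + L)*(5 + L)) = (½)*(1/((-4 + L)*(5 + L)))*(-1) = -1/(2*(-4 + L)*(5 + L)))
-q(U(D)) = -1*30 = -30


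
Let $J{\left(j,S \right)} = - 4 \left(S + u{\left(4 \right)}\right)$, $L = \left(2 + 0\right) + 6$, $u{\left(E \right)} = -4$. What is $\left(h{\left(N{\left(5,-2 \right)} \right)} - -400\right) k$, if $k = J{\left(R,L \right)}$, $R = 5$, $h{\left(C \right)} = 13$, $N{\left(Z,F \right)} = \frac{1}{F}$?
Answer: $-6608$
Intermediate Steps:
$L = 8$ ($L = 2 + 6 = 8$)
$J{\left(j,S \right)} = 16 - 4 S$ ($J{\left(j,S \right)} = - 4 \left(S - 4\right) = - 4 \left(-4 + S\right) = 16 - 4 S$)
$k = -16$ ($k = 16 - 32 = -16$)
$\left(h{\left(N{\left(5,-2 \right)} \right)} - -400\right) k = \left(13 - -400\right) \left(-16\right) = \left(13 + 400\right) \left(-16\right) = 413 \left(-16\right) = -6608$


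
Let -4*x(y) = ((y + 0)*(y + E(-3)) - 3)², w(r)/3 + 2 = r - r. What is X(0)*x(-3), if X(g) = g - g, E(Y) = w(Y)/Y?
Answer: 0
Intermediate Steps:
w(r) = -6 (w(r) = -6 + 3*(r - r) = -6 + 3*0 = -6 + 0 = -6)
E(Y) = -6/Y
X(g) = 0
x(y) = -(-3 + y*(2 + y))²/4 (x(y) = -((y + 0)*(y - 6/(-3)) - 3)²/4 = -(y*(y - 6*(-⅓)) - 3)²/4 = -(y*(y + 2) - 3)²/4 = -(y*(2 + y) - 3)²/4 = -(-3 + y*(2 + y))²/4)
X(0)*x(-3) = 0*(-(-3 + (-3)² + 2*(-3))²/4) = 0*(-(-3 + 9 - 6)²/4) = 0*(-¼*0²) = 0*(-¼*0) = 0*0 = 0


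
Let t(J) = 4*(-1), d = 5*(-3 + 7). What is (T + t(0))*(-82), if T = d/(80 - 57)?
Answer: 5904/23 ≈ 256.70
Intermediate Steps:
d = 20 (d = 5*4 = 20)
t(J) = -4
T = 20/23 (T = 20/(80 - 57) = 20/23 ≈ 0.86957)
(T + t(0))*(-82) = (20/23 - 4)*(-82) = -72/23*(-82) = 5904/23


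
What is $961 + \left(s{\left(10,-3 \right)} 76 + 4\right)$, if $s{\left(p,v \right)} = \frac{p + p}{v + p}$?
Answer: $\frac{8275}{7} \approx 1182.1$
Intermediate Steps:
$s{\left(p,v \right)} = \frac{2 p}{p + v}$
$961 + \left(s{\left(10,-3 \right)} 76 + 4\right) = 961 + \left(2 \cdot 10 \frac{1}{10 - 3} \cdot 76 + 4\right) = 961 + \left(2 \cdot 10 \cdot \frac{1}{7} \cdot 76 + 4\right) = 961 + \left(\frac{20}{7} \cdot 76 + 4\right) = 961 + \left(\frac{1520}{7} + 4\right) = 961 + \frac{1548}{7} = \frac{8275}{7}$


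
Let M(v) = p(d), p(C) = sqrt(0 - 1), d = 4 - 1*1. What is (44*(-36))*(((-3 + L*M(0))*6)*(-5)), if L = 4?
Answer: -142560 + 190080*I ≈ -1.4256e+5 + 1.9008e+5*I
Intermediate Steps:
d = 3 (d = 4 - 1 = 3)
p(C) = I (p(C) = sqrt(-1) = I)
M(v) = I
(44*(-36))*(((-3 + L*M(0))*6)*(-5)) = (44*(-36))*(((-3 + 4*I)*6)*(-5)) = -1584*(-18 + 24*I)*(-5) = -1584*(90 - 120*I) = -142560 + 190080*I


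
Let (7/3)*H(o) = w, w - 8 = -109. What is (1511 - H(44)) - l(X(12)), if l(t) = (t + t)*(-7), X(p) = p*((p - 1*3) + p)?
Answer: 35576/7 ≈ 5082.3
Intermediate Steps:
w = -101 (w = 8 - 109 = -101)
X(p) = p*(-3 + 2*p) (X(p) = p*((p - 3) + p) = p*((-3 + p) + p) = p*(-3 + 2*p))
H(o) = -303/7 (H(o) = (3/7)*(-101) = -303/7)
l(t) = -14*t (l(t) = (2*t)*(-7) = -14*t)
(1511 - H(44)) - l(X(12)) = (1511 - 1*(-303/7)) - (-14)*12*(-3 + 2*12) = (1511 + 303/7) - (-14)*12*(-3 + 24) = 10880/7 - (-14)*12*21 = 10880/7 - (-14)*252 = 10880/7 - 1*(-3528) = 10880/7 + 3528 = 35576/7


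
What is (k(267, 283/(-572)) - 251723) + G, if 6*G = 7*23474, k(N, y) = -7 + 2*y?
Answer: -192487715/858 ≈ -2.2434e+5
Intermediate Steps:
G = 82159/3 (G = (7*23474)/6 = (⅙)*164318 = 82159/3 ≈ 27386.)
(k(267, 283/(-572)) - 251723) + G = ((-7 + 2*(283/(-572))) - 251723) + 82159/3 = ((-7 + 2*(283*(-1/572))) - 251723) + 82159/3 = ((-7 + 2*(-283/572)) - 251723) + 82159/3 = ((-7 - 283/286) - 251723) + 82159/3 = (-2285/286 - 251723) + 82159/3 = -71995063/286 + 82159/3 = -192487715/858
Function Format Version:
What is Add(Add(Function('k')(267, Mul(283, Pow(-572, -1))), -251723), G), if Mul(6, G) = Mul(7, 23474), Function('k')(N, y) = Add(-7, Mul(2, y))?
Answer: Rational(-192487715, 858) ≈ -2.2434e+5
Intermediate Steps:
G = Rational(82159, 3) (G = Mul(Rational(1, 6), Mul(7, 23474)) = Mul(Rational(1, 6), 164318) = Rational(82159, 3) ≈ 27386.)
Add(Add(Function('k')(267, Mul(283, Pow(-572, -1))), -251723), G) = Add(Add(Add(-7, Mul(2, Mul(283, Pow(-572, -1)))), -251723), Rational(82159, 3)) = Add(Add(Add(-7, Mul(2, Mul(283, Rational(-1, 572)))), -251723), Rational(82159, 3)) = Add(Add(Add(-7, Mul(2, Rational(-283, 572))), -251723), Rational(82159, 3)) = Add(Add(Add(-7, Rational(-283, 286)), -251723), Rational(82159, 3)) = Add(Add(Rational(-2285, 286), -251723), Rational(82159, 3)) = Add(Rational(-71995063, 286), Rational(82159, 3)) = Rational(-192487715, 858)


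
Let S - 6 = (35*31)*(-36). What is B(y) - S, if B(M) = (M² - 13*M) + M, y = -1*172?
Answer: 70702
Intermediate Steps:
y = -172
B(M) = M² - 12*M
S = -39054 (S = 6 + (35*31)*(-36) = 6 + 1085*(-36) = 6 - 39060 = -39054)
B(y) - S = -172*(-12 - 172) - 1*(-39054) = -172*(-184) + 39054 = 31648 + 39054 = 70702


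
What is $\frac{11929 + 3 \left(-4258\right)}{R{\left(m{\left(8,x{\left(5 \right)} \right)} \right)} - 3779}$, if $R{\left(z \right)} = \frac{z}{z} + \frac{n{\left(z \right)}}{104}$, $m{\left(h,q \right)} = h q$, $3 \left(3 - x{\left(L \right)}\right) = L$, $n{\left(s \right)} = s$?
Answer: $\frac{32955}{147338} \approx 0.22367$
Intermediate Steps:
$x{\left(L \right)} = 3 - \frac{L}{3}$
$R{\left(z \right)} = 1 + \frac{z}{104}$ ($R{\left(z \right)} = \frac{z}{z} + \frac{z}{104} = 1 + z \frac{1}{104} = 1 + \frac{z}{104}$)
$\frac{11929 + 3 \left(-4258\right)}{R{\left(m{\left(8,x{\left(5 \right)} \right)} \right)} - 3779} = \frac{11929 + 3 \left(-4258\right)}{\left(1 + \frac{8 \left(3 - \frac{5}{3}\right)}{104}\right) - 3779} = \frac{11929 - 12774}{\left(1 + \frac{8 \left(3 - \frac{5}{3}\right)}{104}\right) - 3779} = - \frac{845}{\left(1 + \frac{8 \cdot \frac{4}{3}}{104}\right) - 3779} = - \frac{845}{\left(1 + \frac{1}{104} \cdot \frac{32}{3}\right) - 3779} = - \frac{845}{\left(1 + \frac{4}{39}\right) - 3779} = - \frac{845}{\frac{43}{39} - 3779} = - \frac{845}{- \frac{147338}{39}} = \left(-845\right) \left(- \frac{39}{147338}\right) = \frac{32955}{147338}$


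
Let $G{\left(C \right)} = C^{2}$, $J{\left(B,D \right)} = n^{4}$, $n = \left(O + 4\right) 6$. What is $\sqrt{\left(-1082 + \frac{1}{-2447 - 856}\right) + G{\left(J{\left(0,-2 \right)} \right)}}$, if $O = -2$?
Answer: $\frac{\sqrt{521222930271047}}{1101} \approx 20736.0$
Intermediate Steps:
$n = 12$ ($n = \left(-2 + 4\right) 6 = 2 \cdot 6 = 12$)
$J{\left(B,D \right)} = 20736$ ($J{\left(B,D \right)} = 12^{4} = 20736$)
$\sqrt{\left(-1082 + \frac{1}{-2447 - 856}\right) + G{\left(J{\left(0,-2 \right)} \right)}} = \sqrt{\left(-1082 + \frac{1}{-2447 - 856}\right) + 20736^{2}} = \sqrt{\left(-1082 + \frac{1}{-3303}\right) + 429981696} = \sqrt{\left(-1082 - \frac{1}{3303}\right) + 429981696} = \sqrt{- \frac{3573847}{3303} + 429981696} = \sqrt{\frac{1420225968041}{3303}} = \frac{\sqrt{521222930271047}}{1101}$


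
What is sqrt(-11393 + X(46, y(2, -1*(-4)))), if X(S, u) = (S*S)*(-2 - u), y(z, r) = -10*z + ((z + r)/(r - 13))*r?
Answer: sqrt(291039)/3 ≈ 179.83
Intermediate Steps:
y(z, r) = -10*z + r*(r + z)/(-13 + r) (y(z, r) = -10*z + ((r + z)/(-13 + r))*r = -10*z + r*(r + z)/(-13 + r))
X(S, u) = S**2*(-2 - u)
sqrt(-11393 + X(46, y(2, -1*(-4)))) = sqrt(-11393 + 46**2*(-2 - ((-1*(-4))**2 + 130*2 - 9*(-1*(-4))*2)/(-13 - 1*(-4)))) = sqrt(-11393 + 2116*(-2 - (4**2 + 260 - 9*4*2)/(-13 + 4))) = sqrt(-11393 + 2116*(-2 - (16 + 260 - 72)/(-9))) = sqrt(-11393 + 2116*(-2 - (-1)*204/9)) = sqrt(-11393 + 2116*(-2 - 1*(-68/3))) = sqrt(-11393 + 2116*(-2 + 68/3)) = sqrt(-11393 + 2116*(62/3)) = sqrt(-11393 + 131192/3) = sqrt(97013/3) = sqrt(291039)/3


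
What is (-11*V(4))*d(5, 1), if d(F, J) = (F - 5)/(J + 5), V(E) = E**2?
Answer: 0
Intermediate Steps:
d(F, J) = (-5 + F)/(5 + J)
(-11*V(4))*d(5, 1) = (-11*4**2)*((-5 + 5)/(5 + 1)) = (-11*16)*(0/6) = -88*0/3 = -176*0 = 0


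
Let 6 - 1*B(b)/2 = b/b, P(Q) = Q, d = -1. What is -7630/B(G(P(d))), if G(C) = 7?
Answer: -763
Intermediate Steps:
B(b) = 10 (B(b) = 12 - 2*b/b = 12 - 2*1 = 12 - 2 = 10)
-7630/B(G(P(d))) = -7630/10 = -7630*⅒ = -763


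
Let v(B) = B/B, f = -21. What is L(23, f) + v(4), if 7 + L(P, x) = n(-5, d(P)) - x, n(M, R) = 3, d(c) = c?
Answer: 18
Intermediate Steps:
v(B) = 1
L(P, x) = -4 - x (L(P, x) = -7 + (3 - x) = -4 - x)
L(23, f) + v(4) = (-4 - 1*(-21)) + 1 = (-4 + 21) + 1 = 17 + 1 = 18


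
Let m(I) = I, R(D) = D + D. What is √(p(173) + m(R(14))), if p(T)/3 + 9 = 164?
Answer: √493 ≈ 22.204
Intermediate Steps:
R(D) = 2*D
p(T) = 465 (p(T) = -27 + 3*164 = -27 + 492 = 465)
√(p(173) + m(R(14))) = √(465 + 2*14) = √(465 + 28) = √493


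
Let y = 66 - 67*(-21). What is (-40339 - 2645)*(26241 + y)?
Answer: -1191258576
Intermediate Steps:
y = 1473 (y = 66 + 1407 = 1473)
(-40339 - 2645)*(26241 + y) = (-40339 - 2645)*(26241 + 1473) = -42984*27714 = -1191258576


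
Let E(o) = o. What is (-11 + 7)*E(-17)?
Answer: 68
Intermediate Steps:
(-11 + 7)*E(-17) = (-11 + 7)*(-17) = -4*(-17) = 68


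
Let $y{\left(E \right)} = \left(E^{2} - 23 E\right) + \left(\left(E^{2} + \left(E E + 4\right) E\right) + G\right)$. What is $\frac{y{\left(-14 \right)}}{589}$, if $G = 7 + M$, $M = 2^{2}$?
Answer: $- \frac{2075}{589} \approx -3.5229$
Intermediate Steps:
$M = 4$
$G = 11$ ($G = 7 + 4 = 11$)
$y{\left(E \right)} = 11 - 23 E + 2 E^{2} + E \left(4 + E^{2}\right)$ ($y{\left(E \right)} = \left(E^{2} - 23 E\right) + \left(\left(E^{2} + \left(E E + 4\right) E\right) + 11\right) = \left(E^{2} - 23 E\right) + \left(\left(E^{2} + \left(E^{2} + 4\right) E\right) + 11\right) = \left(E^{2} - 23 E\right) + \left(\left(E^{2} + \left(4 + E^{2}\right) E\right) + 11\right) = \left(E^{2} - 23 E\right) + \left(\left(E^{2} + E \left(4 + E^{2}\right)\right) + 11\right) = \left(E^{2} - 23 E\right) + \left(11 + E^{2} + E \left(4 + E^{2}\right)\right) = 11 - 23 E + 2 E^{2} + E \left(4 + E^{2}\right)$)
$\frac{y{\left(-14 \right)}}{589} = \frac{11 + \left(-14\right)^{3} - -266 + 2 \left(-14\right)^{2}}{589} = \left(11 - 2744 + 266 + 2 \cdot 196\right) \frac{1}{589} = \left(11 - 2744 + 266 + 392\right) \frac{1}{589} = \left(-2075\right) \frac{1}{589} = - \frac{2075}{589}$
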